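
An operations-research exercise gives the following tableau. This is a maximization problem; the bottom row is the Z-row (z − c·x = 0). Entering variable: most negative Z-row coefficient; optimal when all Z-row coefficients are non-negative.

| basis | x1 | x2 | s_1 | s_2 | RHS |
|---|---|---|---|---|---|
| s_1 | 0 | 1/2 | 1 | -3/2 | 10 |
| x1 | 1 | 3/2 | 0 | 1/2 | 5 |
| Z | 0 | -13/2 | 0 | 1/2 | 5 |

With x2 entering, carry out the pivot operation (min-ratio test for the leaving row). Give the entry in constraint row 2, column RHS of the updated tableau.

10/3

Ratio test on column x2 — row 1: 10/(1/2) = 20; row 2: 5/(3/2) = 10/3. Minimum is 10/3 at row 2 (x1 leaves); pivot element 3/2.
Divide row 2 by 3/2; eliminate column x2 from the other rows.
In the new row 2, the RHS entry is the old entry divided by the pivot: 5/(3/2) = 10/3.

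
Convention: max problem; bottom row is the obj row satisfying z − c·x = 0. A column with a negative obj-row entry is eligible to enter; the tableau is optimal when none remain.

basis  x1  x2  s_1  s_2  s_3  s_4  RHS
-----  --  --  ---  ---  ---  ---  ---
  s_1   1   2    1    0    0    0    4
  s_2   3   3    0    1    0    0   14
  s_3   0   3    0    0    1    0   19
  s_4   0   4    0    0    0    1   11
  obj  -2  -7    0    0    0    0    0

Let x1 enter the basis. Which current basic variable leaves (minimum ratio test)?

Column x1 entries and ratios — s_1: 4/1 = 4; s_2: 14/3 = 14/3; s_3: 0 ≤ 0, skip; s_4: 0 ≤ 0, skip.
Smallest ratio is 4 in the row of s_1, so s_1 leaves.

s_1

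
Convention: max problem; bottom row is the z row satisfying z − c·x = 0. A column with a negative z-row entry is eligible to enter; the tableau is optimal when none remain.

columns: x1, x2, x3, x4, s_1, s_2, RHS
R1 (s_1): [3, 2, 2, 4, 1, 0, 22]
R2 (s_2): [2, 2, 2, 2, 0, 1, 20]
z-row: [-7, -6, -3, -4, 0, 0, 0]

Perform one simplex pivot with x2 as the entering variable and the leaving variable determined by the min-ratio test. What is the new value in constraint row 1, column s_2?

-1

Ratio test on column x2 — row 1: 22/2 = 11; row 2: 20/2 = 10. Minimum is 10 at row 2 (s_2 leaves); pivot element 2.
Divide row 2 by 2; eliminate column x2 from the other rows.
Row 1 update in column s_2: 0 − 2·(1/2) = -1.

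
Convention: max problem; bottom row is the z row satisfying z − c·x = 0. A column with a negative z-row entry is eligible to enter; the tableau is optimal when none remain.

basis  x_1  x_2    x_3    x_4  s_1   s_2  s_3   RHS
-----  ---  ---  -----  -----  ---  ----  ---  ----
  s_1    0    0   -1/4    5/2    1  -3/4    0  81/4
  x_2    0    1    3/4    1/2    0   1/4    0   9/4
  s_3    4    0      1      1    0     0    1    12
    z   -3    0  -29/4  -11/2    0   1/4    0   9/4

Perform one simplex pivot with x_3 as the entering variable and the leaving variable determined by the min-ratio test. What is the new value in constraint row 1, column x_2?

1/3

Ratio test on column x_3 — row 1: entry -1/4 ≤ 0; row 2: (9/4)/(3/4) = 3; row 3: 12/1 = 12. Minimum is 3 at row 2 (x_2 leaves); pivot element 3/4.
Divide row 2 by 3/4; eliminate column x_3 from the other rows.
Row 1 update in column x_2: 0 − (-1/4)·(4/3) = 1/3.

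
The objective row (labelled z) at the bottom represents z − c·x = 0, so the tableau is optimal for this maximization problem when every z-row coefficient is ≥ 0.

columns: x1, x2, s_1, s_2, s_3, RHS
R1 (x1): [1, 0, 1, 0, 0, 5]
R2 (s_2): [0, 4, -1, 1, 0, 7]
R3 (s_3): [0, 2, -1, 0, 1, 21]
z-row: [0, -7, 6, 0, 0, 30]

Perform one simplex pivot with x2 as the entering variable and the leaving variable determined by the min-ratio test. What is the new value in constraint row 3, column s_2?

Ratio test on column x2 — row 1: entry 0 ≤ 0; row 2: 7/4 = 7/4; row 3: 21/2 = 21/2. Minimum is 7/4 at row 2 (s_2 leaves); pivot element 4.
Divide row 2 by 4; eliminate column x2 from the other rows.
Row 3 update in column s_2: 0 − 2·(1/4) = -1/2.

-1/2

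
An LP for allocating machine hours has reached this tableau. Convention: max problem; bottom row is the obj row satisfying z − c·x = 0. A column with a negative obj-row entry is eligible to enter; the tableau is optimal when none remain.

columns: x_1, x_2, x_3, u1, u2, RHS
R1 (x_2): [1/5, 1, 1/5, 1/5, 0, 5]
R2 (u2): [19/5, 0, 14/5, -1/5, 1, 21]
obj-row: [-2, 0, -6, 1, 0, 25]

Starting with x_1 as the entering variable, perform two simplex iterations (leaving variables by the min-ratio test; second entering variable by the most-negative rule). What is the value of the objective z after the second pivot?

Ratio test on column x_1 — row 1: 5/(1/5) = 25; row 2: 21/(19/5) = 105/19. Minimum is 105/19 at row 2 (u2 leaves); pivot element 19/5.
Pivot on row 2; the obj-row RHS becomes 25 − (-2)·(105/19) = 685/19.
Next entering variable (most negative obj-row entry -86/19): x_3.
Ratio test on column x_3 — row 1: (74/19)/(1/19) = 74; row 2: (105/19)/(14/19) = 15/2. Minimum is 15/2 at row 2 (x_1 leaves); pivot element 14/19.
After the second pivot the obj-row RHS is 685/19 − (-86/19)·(15/2) = 70.

70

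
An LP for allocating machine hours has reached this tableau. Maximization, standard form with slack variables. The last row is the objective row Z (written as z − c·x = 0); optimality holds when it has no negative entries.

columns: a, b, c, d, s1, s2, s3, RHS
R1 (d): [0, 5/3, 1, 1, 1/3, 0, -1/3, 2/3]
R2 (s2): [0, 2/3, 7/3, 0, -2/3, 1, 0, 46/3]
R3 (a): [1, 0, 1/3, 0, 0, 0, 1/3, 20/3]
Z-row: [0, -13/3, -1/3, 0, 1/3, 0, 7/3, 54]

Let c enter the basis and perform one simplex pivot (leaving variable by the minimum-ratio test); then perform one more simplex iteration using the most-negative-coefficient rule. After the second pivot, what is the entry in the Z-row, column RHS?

836/15

Ratio test on column c — row 1: (2/3)/1 = 2/3; row 2: (46/3)/(7/3) = 46/7; row 3: (20/3)/(1/3) = 20. Minimum is 2/3 at row 1 (d leaves); pivot element 1.
Divide row 1 by 1; eliminate column c from the other rows.
Second iteration: most negative Z-row entry is -34/9 in column b, so b enters.
Ratio test on column b — row 1: (2/3)/(5/3) = 2/5; row 2: entry -29/9 ≤ 0; row 3: entry -5/9 ≤ 0. Minimum is 2/5 at row 1 (c leaves); pivot element 5/3.
Divide row 1 by 5/3; eliminate column b from the other rows.
After both pivots, the entry at the Z-row, column RHS is 836/15.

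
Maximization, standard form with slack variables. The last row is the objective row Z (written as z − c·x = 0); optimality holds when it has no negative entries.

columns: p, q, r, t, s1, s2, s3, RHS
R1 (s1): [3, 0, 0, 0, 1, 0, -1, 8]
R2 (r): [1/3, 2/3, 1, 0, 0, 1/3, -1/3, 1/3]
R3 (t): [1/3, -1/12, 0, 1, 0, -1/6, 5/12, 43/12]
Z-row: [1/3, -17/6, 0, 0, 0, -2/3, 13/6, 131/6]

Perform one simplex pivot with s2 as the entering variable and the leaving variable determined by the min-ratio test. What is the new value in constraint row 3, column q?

1/4

Ratio test on column s2 — row 1: entry 0 ≤ 0; row 2: (1/3)/(1/3) = 1; row 3: entry -1/6 ≤ 0. Minimum is 1 at row 2 (r leaves); pivot element 1/3.
Divide row 2 by 1/3; eliminate column s2 from the other rows.
Row 3 update in column q: -1/12 − (-1/6)·2 = 1/4.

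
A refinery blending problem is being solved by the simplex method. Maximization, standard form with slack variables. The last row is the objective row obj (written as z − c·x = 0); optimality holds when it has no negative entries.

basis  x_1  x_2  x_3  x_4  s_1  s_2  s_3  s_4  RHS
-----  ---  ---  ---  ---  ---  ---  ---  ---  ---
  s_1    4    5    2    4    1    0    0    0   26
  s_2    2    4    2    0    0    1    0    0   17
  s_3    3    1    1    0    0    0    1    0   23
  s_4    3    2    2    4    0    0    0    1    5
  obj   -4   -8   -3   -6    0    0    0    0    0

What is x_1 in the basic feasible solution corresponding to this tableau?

x_1 is not in the basis, so in the current basic feasible solution x_1 = 0.

0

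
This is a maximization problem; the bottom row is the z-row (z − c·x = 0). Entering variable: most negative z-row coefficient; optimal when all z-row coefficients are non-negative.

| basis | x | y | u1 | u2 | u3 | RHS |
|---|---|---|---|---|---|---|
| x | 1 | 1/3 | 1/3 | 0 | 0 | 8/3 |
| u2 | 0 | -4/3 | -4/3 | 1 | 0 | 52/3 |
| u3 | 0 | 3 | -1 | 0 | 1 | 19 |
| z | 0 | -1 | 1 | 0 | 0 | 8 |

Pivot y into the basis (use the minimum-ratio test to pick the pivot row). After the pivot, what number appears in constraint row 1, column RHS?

5/9

Ratio test on column y — row 1: (8/3)/(1/3) = 8; row 2: entry -4/3 ≤ 0; row 3: 19/3 = 19/3. Minimum is 19/3 at row 3 (u3 leaves); pivot element 3.
Divide row 3 by 3; eliminate column y from the other rows.
Row 1 update in column RHS: 8/3 − (1/3)·(19/3) = 5/9.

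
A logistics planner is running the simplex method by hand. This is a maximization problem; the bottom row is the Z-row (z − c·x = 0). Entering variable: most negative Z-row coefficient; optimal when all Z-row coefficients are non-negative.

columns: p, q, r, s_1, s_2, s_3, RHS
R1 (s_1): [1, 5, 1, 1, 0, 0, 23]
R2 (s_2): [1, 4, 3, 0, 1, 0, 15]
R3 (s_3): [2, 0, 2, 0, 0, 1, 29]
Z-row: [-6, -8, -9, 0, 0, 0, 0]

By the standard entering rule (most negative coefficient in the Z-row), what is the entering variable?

r

Negative Z-row entries: p: -6, q: -8, r: -9.
The most negative is -9 in column r, so r enters.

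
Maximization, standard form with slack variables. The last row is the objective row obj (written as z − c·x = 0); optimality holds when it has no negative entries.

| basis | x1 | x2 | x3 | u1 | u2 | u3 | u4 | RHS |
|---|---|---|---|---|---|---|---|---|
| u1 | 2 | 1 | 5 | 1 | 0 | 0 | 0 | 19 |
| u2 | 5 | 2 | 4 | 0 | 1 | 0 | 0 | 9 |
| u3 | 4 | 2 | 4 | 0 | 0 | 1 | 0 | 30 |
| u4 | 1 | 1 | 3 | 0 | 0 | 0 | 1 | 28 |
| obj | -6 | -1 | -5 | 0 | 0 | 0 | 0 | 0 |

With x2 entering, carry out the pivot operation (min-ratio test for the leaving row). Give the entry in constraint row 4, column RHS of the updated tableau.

47/2

Ratio test on column x2 — row 1: 19/1 = 19; row 2: 9/2 = 9/2; row 3: 30/2 = 15; row 4: 28/1 = 28. Minimum is 9/2 at row 2 (u2 leaves); pivot element 2.
Divide row 2 by 2; eliminate column x2 from the other rows.
Row 4 update in column RHS: 28 − 1·(9/2) = 47/2.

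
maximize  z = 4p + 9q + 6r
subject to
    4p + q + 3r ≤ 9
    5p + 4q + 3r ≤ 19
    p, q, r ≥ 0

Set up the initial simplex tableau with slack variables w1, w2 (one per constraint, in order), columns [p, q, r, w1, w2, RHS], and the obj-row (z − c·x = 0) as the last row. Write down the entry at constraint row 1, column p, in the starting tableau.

Constraint 1 has coefficient 4 on p.

4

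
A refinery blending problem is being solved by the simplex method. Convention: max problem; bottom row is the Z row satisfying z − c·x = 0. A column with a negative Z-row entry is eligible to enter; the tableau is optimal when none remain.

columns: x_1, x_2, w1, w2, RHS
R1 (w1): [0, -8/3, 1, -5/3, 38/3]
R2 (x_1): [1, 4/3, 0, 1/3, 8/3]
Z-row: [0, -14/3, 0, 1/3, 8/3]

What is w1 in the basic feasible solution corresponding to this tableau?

w1 is basic (row 1); its value is the RHS of that row, 38/3.

38/3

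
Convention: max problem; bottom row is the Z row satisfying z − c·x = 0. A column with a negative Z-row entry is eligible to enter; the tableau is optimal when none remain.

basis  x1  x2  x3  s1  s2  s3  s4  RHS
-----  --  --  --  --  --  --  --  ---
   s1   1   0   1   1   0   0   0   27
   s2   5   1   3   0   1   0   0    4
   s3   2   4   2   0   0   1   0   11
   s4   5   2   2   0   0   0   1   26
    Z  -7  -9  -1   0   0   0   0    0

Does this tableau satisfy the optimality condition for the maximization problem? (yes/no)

no

The Z-row has a negative entry -9 in column x2, so it is not optimal.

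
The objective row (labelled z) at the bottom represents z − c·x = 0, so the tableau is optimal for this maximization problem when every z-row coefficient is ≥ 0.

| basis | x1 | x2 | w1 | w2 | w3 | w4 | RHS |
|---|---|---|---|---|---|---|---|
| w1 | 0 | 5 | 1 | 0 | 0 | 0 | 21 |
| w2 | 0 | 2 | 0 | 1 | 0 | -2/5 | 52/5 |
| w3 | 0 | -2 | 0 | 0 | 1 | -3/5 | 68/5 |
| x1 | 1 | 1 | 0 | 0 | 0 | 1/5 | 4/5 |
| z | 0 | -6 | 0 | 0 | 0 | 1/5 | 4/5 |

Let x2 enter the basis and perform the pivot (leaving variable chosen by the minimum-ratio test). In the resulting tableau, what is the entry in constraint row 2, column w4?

Ratio test on column x2 — row 1: 21/5 = 21/5; row 2: (52/5)/2 = 26/5; row 3: entry -2 ≤ 0; row 4: (4/5)/1 = 4/5. Minimum is 4/5 at row 4 (x1 leaves); pivot element 1.
Divide row 4 by 1; eliminate column x2 from the other rows.
Row 2 update in column w4: -2/5 − 2·(1/5) = -4/5.

-4/5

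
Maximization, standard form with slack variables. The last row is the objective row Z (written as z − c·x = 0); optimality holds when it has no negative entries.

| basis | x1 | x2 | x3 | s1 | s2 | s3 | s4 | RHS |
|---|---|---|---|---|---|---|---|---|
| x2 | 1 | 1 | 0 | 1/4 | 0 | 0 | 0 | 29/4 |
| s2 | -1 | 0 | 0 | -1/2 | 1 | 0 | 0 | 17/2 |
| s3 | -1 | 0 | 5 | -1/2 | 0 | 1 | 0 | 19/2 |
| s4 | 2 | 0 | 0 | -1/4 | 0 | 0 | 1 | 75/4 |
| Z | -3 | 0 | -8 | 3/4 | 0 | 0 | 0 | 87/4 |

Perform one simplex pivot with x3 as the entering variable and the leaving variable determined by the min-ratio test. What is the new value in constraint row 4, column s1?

Ratio test on column x3 — row 1: entry 0 ≤ 0; row 2: entry 0 ≤ 0; row 3: (19/2)/5 = 19/10; row 4: entry 0 ≤ 0. Minimum is 19/10 at row 3 (s3 leaves); pivot element 5.
Divide row 3 by 5; eliminate column x3 from the other rows.
Row 4 update in column s1: -1/4 − 0·(-1/10) = -1/4.

-1/4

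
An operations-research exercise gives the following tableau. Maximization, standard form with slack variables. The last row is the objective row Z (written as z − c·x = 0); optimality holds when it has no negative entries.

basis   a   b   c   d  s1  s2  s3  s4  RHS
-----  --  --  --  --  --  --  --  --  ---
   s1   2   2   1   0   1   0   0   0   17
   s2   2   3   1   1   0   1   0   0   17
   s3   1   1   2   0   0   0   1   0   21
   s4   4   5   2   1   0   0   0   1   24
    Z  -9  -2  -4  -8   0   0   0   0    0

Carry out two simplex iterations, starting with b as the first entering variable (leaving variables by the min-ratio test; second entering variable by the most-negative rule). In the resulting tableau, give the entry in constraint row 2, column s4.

Ratio test on column b — row 1: 17/2 = 17/2; row 2: 17/3 = 17/3; row 3: 21/1 = 21; row 4: 24/5 = 24/5. Minimum is 24/5 at row 4 (s4 leaves); pivot element 5.
Divide row 4 by 5; eliminate column b from the other rows.
Second iteration: most negative Z-row entry is -38/5 in column d, so d enters.
Ratio test on column d — row 1: entry -2/5 ≤ 0; row 2: (13/5)/(2/5) = 13/2; row 3: entry -1/5 ≤ 0; row 4: (24/5)/(1/5) = 24. Minimum is 13/2 at row 2 (s2 leaves); pivot element 2/5.
Divide row 2 by 2/5; eliminate column d from the other rows.
After both pivots, the entry at constraint row 2, column s4 is -3/2.

-3/2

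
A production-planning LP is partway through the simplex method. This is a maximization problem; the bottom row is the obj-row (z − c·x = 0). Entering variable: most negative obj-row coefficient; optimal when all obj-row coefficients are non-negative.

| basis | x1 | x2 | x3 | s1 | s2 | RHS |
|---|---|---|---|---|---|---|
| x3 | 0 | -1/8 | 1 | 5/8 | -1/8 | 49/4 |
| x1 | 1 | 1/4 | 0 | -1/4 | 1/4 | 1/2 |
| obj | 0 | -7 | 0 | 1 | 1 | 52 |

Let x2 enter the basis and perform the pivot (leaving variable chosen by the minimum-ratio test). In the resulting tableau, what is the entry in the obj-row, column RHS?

66

Ratio test on column x2 — row 1: entry -1/8 ≤ 0; row 2: (1/2)/(1/4) = 2. Minimum is 2 at row 2 (x1 leaves); pivot element 1/4.
Divide row 2 by 1/4; eliminate column x2 from the other rows.
obj-row update in column RHS: 52 − (-7)·2 = 66.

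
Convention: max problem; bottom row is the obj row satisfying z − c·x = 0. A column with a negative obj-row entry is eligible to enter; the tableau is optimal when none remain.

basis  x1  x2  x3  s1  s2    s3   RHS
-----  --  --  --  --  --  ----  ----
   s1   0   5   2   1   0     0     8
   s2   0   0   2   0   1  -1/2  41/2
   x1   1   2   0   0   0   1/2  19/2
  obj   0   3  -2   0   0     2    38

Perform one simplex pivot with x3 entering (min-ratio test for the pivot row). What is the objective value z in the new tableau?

46

Ratio test on column x3 — row 1: 8/2 = 4; row 2: (41/2)/2 = 41/4; row 3: entry 0 ≤ 0. Minimum is 4 at row 1 (s1 leaves); pivot element 2.
Pivot on row 1; the obj-row RHS becomes 38 − (-2)·4 = 46.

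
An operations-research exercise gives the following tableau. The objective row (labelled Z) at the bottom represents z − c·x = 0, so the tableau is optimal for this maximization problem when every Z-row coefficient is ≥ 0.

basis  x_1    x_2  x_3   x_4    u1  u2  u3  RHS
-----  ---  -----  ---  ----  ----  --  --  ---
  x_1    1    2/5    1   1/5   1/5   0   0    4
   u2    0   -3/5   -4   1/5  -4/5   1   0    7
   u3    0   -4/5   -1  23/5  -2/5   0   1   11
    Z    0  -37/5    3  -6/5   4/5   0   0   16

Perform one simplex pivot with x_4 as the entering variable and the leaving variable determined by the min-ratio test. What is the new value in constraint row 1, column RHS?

81/23

Ratio test on column x_4 — row 1: 4/(1/5) = 20; row 2: 7/(1/5) = 35; row 3: 11/(23/5) = 55/23. Minimum is 55/23 at row 3 (u3 leaves); pivot element 23/5.
Divide row 3 by 23/5; eliminate column x_4 from the other rows.
Row 1 update in column RHS: 4 − (1/5)·(55/23) = 81/23.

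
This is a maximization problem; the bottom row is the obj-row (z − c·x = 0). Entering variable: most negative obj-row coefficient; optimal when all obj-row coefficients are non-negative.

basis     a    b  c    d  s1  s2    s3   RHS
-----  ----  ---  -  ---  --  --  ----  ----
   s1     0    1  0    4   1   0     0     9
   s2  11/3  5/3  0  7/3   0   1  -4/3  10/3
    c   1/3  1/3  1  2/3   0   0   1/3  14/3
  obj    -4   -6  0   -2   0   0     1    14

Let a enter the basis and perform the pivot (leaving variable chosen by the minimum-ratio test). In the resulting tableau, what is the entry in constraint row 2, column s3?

Ratio test on column a — row 1: entry 0 ≤ 0; row 2: (10/3)/(11/3) = 10/11; row 3: (14/3)/(1/3) = 14. Minimum is 10/11 at row 2 (s2 leaves); pivot element 11/3.
Divide row 2 by 11/3; eliminate column a from the other rows.
In the new row 2, the s3 entry is the old entry divided by the pivot: (-4/3)/(11/3) = -4/11.

-4/11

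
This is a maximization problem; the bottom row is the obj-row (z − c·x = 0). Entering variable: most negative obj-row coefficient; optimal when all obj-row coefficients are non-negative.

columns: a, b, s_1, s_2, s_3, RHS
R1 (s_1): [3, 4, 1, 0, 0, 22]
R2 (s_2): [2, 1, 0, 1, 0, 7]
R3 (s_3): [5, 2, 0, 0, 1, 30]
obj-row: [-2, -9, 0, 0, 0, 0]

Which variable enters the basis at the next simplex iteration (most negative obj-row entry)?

Negative obj-row entries: a: -2, b: -9.
The most negative is -9 in column b, so b enters.

b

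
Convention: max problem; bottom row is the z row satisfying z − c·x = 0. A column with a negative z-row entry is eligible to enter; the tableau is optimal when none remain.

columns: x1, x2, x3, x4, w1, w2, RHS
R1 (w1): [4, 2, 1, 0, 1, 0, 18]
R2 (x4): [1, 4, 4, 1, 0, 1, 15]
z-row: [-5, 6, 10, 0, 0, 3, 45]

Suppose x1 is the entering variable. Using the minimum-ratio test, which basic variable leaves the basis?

w1

Column x1 entries and ratios — w1: 18/4 = 9/2; x4: 15/1 = 15.
Smallest ratio is 9/2 in the row of w1, so w1 leaves.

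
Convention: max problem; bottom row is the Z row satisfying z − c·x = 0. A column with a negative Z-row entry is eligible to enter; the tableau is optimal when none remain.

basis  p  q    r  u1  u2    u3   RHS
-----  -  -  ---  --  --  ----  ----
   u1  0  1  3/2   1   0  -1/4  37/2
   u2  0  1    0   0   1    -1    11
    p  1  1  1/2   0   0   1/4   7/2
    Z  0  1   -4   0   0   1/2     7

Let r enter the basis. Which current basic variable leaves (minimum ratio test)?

p

Column r entries and ratios — u1: (37/2)/(3/2) = 37/3; u2: 0 ≤ 0, skip; p: (7/2)/(1/2) = 7.
Smallest ratio is 7 in the row of p, so p leaves.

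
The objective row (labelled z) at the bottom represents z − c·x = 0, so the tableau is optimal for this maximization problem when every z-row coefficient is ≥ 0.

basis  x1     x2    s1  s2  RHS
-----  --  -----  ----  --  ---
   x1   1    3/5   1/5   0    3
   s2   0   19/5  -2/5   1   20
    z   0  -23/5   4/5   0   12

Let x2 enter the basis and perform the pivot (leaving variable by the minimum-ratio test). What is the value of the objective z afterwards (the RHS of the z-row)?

Ratio test on column x2 — row 1: 3/(3/5) = 5; row 2: 20/(19/5) = 100/19. Minimum is 5 at row 1 (x1 leaves); pivot element 3/5.
Pivot on row 1; the z-row RHS becomes 12 − (-23/5)·5 = 35.

35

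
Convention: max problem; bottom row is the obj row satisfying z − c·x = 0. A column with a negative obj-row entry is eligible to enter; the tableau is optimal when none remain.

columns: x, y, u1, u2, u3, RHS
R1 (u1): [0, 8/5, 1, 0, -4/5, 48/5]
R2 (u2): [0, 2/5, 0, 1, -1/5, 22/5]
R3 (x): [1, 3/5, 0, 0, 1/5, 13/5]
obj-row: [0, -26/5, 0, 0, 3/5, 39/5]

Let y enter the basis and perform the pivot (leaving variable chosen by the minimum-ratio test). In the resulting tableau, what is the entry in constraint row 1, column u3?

-4/3

Ratio test on column y — row 1: (48/5)/(8/5) = 6; row 2: (22/5)/(2/5) = 11; row 3: (13/5)/(3/5) = 13/3. Minimum is 13/3 at row 3 (x leaves); pivot element 3/5.
Divide row 3 by 3/5; eliminate column y from the other rows.
Row 1 update in column u3: -4/5 − (8/5)·(1/3) = -4/3.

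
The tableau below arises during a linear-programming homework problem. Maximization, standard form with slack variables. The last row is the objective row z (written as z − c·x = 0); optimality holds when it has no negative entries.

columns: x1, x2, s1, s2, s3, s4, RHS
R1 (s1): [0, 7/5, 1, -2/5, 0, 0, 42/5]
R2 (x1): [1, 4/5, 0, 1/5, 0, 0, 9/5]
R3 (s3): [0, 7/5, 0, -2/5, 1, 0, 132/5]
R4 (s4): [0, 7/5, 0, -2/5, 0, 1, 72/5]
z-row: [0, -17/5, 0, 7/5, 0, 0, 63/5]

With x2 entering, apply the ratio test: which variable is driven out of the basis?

Column x2 entries and ratios — s1: (42/5)/(7/5) = 6; x1: (9/5)/(4/5) = 9/4; s3: (132/5)/(7/5) = 132/7; s4: (72/5)/(7/5) = 72/7.
Smallest ratio is 9/4 in the row of x1, so x1 leaves.

x1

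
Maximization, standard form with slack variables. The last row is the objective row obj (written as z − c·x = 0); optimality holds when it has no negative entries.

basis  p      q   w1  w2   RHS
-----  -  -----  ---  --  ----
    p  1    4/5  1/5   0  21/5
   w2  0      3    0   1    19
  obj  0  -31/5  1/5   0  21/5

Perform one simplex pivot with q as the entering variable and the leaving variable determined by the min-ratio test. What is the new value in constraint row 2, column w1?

Ratio test on column q — row 1: (21/5)/(4/5) = 21/4; row 2: 19/3 = 19/3. Minimum is 21/4 at row 1 (p leaves); pivot element 4/5.
Divide row 1 by 4/5; eliminate column q from the other rows.
Row 2 update in column w1: 0 − 3·(1/4) = -3/4.

-3/4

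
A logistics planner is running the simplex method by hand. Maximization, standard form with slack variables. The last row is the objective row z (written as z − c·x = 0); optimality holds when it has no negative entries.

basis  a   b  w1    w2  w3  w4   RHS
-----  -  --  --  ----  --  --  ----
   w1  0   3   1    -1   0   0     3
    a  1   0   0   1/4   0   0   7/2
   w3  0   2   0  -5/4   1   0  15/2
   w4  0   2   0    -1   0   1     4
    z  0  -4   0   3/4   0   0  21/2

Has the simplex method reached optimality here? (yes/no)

no

The z-row has a negative entry -4 in column b, so it is not optimal.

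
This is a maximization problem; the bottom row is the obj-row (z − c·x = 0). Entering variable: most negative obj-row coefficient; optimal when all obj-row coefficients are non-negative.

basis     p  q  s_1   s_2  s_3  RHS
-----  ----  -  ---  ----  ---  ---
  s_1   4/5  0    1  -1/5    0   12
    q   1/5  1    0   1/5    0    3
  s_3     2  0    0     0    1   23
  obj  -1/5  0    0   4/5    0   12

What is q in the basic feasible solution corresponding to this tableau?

q is basic (row 2); its value is the RHS of that row, 3.

3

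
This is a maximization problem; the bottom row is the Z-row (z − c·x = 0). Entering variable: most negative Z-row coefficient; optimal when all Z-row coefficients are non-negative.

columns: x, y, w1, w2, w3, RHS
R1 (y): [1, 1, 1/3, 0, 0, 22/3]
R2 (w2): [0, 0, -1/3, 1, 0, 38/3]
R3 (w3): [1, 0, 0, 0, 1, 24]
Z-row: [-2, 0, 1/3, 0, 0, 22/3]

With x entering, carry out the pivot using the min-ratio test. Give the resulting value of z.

22

Ratio test on column x — row 1: (22/3)/1 = 22/3; row 2: entry 0 ≤ 0; row 3: 24/1 = 24. Minimum is 22/3 at row 1 (y leaves); pivot element 1.
Pivot on row 1; the Z-row RHS becomes 22/3 − (-2)·(22/3) = 22.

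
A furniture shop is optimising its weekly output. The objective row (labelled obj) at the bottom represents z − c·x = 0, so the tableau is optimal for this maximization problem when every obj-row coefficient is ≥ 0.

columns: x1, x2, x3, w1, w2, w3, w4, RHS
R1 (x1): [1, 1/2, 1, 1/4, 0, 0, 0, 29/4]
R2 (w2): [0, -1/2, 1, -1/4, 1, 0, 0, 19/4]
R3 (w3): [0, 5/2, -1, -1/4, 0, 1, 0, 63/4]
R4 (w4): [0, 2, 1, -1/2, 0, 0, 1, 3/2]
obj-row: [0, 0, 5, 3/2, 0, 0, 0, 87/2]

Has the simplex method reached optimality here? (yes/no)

Every obj-row coefficient is ≥ 0, so the tableau is optimal.

yes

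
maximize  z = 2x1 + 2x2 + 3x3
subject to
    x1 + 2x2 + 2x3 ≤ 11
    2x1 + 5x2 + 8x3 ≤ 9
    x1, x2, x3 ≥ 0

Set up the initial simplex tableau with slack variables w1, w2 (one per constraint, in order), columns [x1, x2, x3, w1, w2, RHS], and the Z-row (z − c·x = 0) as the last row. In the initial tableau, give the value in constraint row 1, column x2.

2

Constraint 1 has coefficient 2 on x2.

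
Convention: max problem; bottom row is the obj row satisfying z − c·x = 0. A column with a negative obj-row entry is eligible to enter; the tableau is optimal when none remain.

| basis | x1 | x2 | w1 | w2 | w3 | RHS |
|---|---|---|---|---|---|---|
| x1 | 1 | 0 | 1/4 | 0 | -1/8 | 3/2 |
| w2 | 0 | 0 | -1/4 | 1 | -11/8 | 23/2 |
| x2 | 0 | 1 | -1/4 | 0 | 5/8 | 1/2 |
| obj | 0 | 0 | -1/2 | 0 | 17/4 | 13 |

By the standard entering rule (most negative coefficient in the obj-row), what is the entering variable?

w1

Negative obj-row entries: w1: -1/2.
The most negative is -1/2 in column w1, so w1 enters.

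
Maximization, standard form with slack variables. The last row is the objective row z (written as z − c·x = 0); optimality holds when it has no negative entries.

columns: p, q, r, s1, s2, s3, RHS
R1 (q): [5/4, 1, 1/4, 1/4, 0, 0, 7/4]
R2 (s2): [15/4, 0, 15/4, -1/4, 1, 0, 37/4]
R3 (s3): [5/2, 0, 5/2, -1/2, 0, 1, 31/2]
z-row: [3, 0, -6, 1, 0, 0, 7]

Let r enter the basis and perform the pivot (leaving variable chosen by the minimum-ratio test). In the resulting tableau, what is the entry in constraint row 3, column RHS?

28/3

Ratio test on column r — row 1: (7/4)/(1/4) = 7; row 2: (37/4)/(15/4) = 37/15; row 3: (31/2)/(5/2) = 31/5. Minimum is 37/15 at row 2 (s2 leaves); pivot element 15/4.
Divide row 2 by 15/4; eliminate column r from the other rows.
Row 3 update in column RHS: 31/2 − (5/2)·(37/15) = 28/3.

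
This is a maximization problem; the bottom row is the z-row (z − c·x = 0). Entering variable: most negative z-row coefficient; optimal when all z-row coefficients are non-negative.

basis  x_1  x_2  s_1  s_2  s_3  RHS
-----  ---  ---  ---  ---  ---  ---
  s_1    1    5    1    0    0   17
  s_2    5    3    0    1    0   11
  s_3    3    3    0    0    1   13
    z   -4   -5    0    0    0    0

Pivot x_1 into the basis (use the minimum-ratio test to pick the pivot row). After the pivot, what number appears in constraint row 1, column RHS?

Ratio test on column x_1 — row 1: 17/1 = 17; row 2: 11/5 = 11/5; row 3: 13/3 = 13/3. Minimum is 11/5 at row 2 (s_2 leaves); pivot element 5.
Divide row 2 by 5; eliminate column x_1 from the other rows.
Row 1 update in column RHS: 17 − 1·(11/5) = 74/5.

74/5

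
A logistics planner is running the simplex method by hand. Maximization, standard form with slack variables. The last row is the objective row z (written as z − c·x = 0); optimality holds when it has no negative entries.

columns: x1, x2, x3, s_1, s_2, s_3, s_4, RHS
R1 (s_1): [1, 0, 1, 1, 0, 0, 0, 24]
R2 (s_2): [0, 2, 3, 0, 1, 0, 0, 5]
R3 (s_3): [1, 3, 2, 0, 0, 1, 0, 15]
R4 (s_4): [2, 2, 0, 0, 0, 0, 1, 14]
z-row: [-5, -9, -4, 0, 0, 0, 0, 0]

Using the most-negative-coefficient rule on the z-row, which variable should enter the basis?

x2

Negative z-row entries: x1: -5, x2: -9, x3: -4.
The most negative is -9 in column x2, so x2 enters.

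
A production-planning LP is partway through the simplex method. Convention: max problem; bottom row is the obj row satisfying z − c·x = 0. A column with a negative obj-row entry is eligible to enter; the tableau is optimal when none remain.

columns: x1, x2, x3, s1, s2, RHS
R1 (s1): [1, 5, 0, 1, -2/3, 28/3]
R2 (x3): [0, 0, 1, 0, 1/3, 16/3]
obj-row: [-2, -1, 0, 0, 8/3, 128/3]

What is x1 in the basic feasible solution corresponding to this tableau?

0

x1 is not in the basis, so in the current basic feasible solution x1 = 0.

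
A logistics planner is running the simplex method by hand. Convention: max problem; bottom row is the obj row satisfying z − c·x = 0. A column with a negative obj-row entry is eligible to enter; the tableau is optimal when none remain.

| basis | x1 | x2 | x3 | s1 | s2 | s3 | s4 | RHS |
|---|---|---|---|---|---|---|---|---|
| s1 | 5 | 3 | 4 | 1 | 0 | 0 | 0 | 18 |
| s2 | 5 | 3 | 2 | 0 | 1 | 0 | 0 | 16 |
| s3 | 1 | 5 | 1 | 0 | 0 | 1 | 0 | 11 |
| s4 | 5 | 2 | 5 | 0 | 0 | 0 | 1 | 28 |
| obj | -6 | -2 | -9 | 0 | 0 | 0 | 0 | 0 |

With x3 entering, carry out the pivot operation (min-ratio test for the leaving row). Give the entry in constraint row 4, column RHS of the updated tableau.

11/2

Ratio test on column x3 — row 1: 18/4 = 9/2; row 2: 16/2 = 8; row 3: 11/1 = 11; row 4: 28/5 = 28/5. Minimum is 9/2 at row 1 (s1 leaves); pivot element 4.
Divide row 1 by 4; eliminate column x3 from the other rows.
Row 4 update in column RHS: 28 − 5·(9/2) = 11/2.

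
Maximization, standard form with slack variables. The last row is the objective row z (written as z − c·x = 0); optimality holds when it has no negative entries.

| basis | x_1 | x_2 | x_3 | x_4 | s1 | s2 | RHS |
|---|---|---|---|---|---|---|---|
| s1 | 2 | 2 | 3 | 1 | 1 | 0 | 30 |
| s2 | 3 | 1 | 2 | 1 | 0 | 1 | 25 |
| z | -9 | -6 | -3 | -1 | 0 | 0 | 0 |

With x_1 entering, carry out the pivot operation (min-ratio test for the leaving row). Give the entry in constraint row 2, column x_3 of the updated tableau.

Ratio test on column x_1 — row 1: 30/2 = 15; row 2: 25/3 = 25/3. Minimum is 25/3 at row 2 (s2 leaves); pivot element 3.
Divide row 2 by 3; eliminate column x_1 from the other rows.
In the new row 2, the x_3 entry is the old entry divided by the pivot: 2/3 = 2/3.

2/3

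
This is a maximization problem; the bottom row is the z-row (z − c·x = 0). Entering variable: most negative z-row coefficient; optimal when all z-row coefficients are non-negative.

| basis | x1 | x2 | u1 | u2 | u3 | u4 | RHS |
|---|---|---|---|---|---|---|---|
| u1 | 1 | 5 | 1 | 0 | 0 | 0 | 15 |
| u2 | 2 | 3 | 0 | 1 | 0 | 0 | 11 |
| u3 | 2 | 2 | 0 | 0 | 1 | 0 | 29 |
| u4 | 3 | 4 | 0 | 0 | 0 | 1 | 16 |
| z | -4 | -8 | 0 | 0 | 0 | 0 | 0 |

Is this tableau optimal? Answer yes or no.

no

The z-row has a negative entry -8 in column x2, so it is not optimal.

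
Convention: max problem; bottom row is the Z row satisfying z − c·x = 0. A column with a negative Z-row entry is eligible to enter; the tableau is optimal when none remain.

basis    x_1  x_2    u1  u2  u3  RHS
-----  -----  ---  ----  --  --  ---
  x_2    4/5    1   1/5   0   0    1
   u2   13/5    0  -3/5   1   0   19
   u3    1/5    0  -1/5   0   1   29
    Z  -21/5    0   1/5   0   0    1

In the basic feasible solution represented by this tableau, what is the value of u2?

19

u2 is basic (row 2); its value is the RHS of that row, 19.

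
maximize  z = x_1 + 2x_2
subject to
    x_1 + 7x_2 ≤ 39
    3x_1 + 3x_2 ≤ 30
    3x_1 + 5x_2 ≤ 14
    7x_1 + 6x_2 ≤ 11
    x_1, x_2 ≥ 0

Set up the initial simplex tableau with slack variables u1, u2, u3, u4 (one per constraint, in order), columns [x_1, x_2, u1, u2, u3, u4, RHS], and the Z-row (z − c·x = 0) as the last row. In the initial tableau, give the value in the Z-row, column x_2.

-2

The Z-row carries the negated objective coefficients: the x_2 entry is -2.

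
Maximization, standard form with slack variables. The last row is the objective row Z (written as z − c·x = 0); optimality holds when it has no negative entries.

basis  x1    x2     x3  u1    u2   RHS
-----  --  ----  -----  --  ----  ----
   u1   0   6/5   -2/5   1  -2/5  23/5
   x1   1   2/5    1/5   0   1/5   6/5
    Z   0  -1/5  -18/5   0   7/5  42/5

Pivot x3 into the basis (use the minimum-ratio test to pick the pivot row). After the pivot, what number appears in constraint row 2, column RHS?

6

Ratio test on column x3 — row 1: entry -2/5 ≤ 0; row 2: (6/5)/(1/5) = 6. Minimum is 6 at row 2 (x1 leaves); pivot element 1/5.
Divide row 2 by 1/5; eliminate column x3 from the other rows.
In the new row 2, the RHS entry is the old entry divided by the pivot: (6/5)/(1/5) = 6.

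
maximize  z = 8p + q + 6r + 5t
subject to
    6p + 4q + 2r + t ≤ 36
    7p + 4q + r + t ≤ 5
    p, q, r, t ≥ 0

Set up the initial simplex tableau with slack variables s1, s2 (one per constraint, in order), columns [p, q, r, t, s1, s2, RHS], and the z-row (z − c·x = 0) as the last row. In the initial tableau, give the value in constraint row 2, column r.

Constraint 2 has coefficient 1 on r.

1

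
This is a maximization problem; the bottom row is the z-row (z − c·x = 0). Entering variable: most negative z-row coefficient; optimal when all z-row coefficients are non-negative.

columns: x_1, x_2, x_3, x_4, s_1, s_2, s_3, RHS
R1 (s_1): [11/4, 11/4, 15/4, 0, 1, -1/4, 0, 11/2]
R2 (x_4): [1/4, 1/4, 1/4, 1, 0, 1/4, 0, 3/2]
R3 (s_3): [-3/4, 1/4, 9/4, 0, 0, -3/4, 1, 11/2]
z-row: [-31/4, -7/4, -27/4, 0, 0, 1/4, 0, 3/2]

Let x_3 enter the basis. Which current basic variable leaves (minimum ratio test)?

s_1

Column x_3 entries and ratios — s_1: (11/2)/(15/4) = 22/15; x_4: (3/2)/(1/4) = 6; s_3: (11/2)/(9/4) = 22/9.
Smallest ratio is 22/15 in the row of s_1, so s_1 leaves.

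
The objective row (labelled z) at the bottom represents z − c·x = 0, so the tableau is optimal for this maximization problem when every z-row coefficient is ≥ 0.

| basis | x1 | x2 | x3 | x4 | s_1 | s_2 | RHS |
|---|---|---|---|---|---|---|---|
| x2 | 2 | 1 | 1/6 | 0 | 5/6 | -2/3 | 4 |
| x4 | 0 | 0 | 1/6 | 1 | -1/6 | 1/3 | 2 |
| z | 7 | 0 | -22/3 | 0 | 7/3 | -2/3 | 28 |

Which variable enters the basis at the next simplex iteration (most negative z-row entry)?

Negative z-row entries: x3: -22/3, s_2: -2/3.
The most negative is -22/3 in column x3, so x3 enters.

x3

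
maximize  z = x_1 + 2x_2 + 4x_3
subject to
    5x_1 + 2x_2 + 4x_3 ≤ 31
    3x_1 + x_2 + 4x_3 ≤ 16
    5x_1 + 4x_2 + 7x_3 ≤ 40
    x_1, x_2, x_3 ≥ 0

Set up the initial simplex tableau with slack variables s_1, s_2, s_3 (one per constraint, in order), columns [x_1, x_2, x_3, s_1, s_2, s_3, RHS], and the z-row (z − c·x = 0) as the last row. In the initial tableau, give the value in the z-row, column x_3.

The z-row carries the negated objective coefficients: the x_3 entry is -4.

-4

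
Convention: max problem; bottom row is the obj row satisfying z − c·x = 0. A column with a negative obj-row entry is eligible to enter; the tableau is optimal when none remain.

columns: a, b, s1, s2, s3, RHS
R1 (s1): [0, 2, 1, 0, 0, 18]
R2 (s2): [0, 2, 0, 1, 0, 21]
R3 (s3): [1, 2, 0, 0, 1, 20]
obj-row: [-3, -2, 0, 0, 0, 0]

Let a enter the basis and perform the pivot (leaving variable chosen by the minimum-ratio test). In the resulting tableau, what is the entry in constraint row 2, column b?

2

Ratio test on column a — row 1: entry 0 ≤ 0; row 2: entry 0 ≤ 0; row 3: 20/1 = 20. Minimum is 20 at row 3 (s3 leaves); pivot element 1.
Divide row 3 by 1; eliminate column a from the other rows.
Row 2 update in column b: 2 − 0·2 = 2.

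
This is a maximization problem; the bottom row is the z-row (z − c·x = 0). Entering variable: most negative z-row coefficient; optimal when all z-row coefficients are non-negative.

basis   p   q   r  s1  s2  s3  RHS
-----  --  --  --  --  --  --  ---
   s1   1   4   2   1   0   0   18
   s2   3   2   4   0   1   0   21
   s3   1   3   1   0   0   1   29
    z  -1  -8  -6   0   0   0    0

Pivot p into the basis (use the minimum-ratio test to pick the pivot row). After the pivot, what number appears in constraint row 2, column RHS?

7

Ratio test on column p — row 1: 18/1 = 18; row 2: 21/3 = 7; row 3: 29/1 = 29. Minimum is 7 at row 2 (s2 leaves); pivot element 3.
Divide row 2 by 3; eliminate column p from the other rows.
In the new row 2, the RHS entry is the old entry divided by the pivot: 21/3 = 7.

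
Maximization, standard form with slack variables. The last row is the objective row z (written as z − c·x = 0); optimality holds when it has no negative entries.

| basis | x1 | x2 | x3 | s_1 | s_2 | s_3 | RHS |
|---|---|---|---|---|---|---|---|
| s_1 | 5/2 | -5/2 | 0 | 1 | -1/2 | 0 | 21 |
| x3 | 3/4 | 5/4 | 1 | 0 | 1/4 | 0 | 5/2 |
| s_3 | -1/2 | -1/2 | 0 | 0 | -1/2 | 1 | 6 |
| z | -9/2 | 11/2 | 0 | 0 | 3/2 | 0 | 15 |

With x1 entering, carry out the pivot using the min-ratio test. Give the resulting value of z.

30

Ratio test on column x1 — row 1: 21/(5/2) = 42/5; row 2: (5/2)/(3/4) = 10/3; row 3: entry -1/2 ≤ 0. Minimum is 10/3 at row 2 (x3 leaves); pivot element 3/4.
Pivot on row 2; the z-row RHS becomes 15 − (-9/2)·(10/3) = 30.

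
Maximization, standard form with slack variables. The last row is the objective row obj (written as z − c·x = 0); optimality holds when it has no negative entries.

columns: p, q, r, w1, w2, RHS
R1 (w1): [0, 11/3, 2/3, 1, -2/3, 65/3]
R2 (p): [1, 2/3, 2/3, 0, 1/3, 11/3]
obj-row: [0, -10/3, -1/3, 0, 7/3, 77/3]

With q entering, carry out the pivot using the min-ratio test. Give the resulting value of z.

44

Ratio test on column q — row 1: (65/3)/(11/3) = 65/11; row 2: (11/3)/(2/3) = 11/2. Minimum is 11/2 at row 2 (p leaves); pivot element 2/3.
Pivot on row 2; the obj-row RHS becomes 77/3 − (-10/3)·(11/2) = 44.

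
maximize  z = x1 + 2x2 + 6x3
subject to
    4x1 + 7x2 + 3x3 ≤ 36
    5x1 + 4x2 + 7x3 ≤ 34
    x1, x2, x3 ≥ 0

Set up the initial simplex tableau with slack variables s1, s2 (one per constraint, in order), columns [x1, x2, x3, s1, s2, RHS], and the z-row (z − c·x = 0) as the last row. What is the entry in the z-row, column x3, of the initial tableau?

-6

The z-row carries the negated objective coefficients: the x3 entry is -6.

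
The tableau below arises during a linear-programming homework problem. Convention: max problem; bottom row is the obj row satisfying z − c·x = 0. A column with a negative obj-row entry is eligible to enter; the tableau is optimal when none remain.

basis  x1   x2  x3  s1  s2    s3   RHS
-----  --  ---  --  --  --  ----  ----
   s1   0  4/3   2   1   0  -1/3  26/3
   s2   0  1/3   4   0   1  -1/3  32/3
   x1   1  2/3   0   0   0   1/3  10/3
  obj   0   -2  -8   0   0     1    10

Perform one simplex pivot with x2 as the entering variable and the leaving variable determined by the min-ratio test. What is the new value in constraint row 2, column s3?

Ratio test on column x2 — row 1: (26/3)/(4/3) = 13/2; row 2: (32/3)/(1/3) = 32; row 3: (10/3)/(2/3) = 5. Minimum is 5 at row 3 (x1 leaves); pivot element 2/3.
Divide row 3 by 2/3; eliminate column x2 from the other rows.
Row 2 update in column s3: -1/3 − (1/3)·(1/2) = -1/2.

-1/2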